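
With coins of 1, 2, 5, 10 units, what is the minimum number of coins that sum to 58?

Greedy: take as many of the largest coin as possible, then repeat with the remainder.
58 − 5×10→8 − 1×5→3 − 1×2→1 − 1×1→0
Total coins = 5 + 1 + 1 + 1 = 8

8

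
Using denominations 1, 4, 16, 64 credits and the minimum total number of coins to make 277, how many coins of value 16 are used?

Use the largest denomination that fits, subtract, and repeat.
277 − 4×64→21 − 1×16→5 − 1×4→1 − 1×1→0
Count of 16: 1

1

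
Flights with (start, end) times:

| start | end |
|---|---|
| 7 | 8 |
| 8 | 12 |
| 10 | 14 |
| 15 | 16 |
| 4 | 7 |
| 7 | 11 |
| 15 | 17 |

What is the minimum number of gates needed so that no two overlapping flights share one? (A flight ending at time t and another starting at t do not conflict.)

3

The answer is the maximum number of intervals overlapping at any instant.
Events (time:±→running): 4:+→1 7:-→0 7:+→1 7:+→2 8:-→1 8:+→2 10:+→3 … peak 3.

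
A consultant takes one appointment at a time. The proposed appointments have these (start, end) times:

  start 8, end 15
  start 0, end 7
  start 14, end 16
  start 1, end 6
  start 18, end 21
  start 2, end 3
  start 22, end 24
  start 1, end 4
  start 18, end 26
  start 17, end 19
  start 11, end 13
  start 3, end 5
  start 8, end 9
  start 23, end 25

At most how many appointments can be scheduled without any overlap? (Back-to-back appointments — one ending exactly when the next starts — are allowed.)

7

Sorted by end: (2,3)  (1,4)  (3,5)  (1,6)  (0,7)  (8,9)  (11,13)  (8,15)  (14,16)  (17,19)  (18,21)  (22,24)  (23,25)  (18,26)
take (2,3); skip (1,4); take (3,5); skip (1,6); skip (0,7); take (8,9); take (11,13); take (14,16); take (17,19); take (22,24); skip (18,26).
Selected 7 appointments.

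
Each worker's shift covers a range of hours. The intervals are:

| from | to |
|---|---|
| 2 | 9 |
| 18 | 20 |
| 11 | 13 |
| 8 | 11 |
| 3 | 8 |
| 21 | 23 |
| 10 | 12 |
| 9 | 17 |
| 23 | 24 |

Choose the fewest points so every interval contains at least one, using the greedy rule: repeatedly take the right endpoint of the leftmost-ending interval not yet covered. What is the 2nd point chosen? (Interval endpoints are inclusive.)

12

Sorted: [3,8] [2,9] [8,11] [10,12] [11,13] [9,17] [18,20] [21,23] [23,24]
{[3,8],[2,9],[8,11]} hit by 8; {[10,12],[11,13],[9,17]} hit by 12; {[18,20]} hit by 20; {[21,23],[23,24]} hit by 23.
Points: 8, 12, 20, 23 (4 total).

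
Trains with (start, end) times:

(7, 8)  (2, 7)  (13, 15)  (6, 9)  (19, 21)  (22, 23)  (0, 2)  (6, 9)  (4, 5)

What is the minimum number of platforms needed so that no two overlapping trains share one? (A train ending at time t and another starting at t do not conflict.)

Count concurrent intervals with a sweep; the peak is the room count.
starts: [0, 2, 4, 6, 6, 7, 13, 19, 22]
ends:   [2, 5, 7, 8, 9, 9, 15, 21, 23]
s0→1 e2→0 s2→1 s4→2 e5→1 s6→2 s6→3  — peak 3.

3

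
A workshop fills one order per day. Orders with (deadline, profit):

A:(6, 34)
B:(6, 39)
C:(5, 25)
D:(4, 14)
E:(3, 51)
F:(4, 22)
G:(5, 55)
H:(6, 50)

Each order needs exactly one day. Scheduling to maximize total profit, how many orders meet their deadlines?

By profit: G(d5,55), E(d3,51), H(d6,50), B(d6,39), A(d6,34), C(d5,25), F(d4,22), D(d4,14)
G→slot 5; E→slot 3; H→slot 6; B→slot 4; A→slot 2; C→slot 1; F skipped; D skipped.
6 of 8 scheduled.

6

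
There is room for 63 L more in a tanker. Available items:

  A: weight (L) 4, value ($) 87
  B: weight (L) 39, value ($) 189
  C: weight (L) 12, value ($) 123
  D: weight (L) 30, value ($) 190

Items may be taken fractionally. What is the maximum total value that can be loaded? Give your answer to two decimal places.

482.38

Ratios (sorted): A 21.75, C 10.25, D 6.33, B 4.85
take A (4 @ 87); take C (12 @ 123); take D (30 @ 190); take 17/39 of B → 82.38. Capacity used 63/63.
Total value = 482.38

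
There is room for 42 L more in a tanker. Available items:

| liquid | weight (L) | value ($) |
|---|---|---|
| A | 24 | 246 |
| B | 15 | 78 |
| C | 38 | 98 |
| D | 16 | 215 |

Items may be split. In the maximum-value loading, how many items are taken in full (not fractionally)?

2

Greedy by value/weight ratio, highest first.
Order: D (215/16=13.44) > A (246/24=10.25) > B (78/15=5.20) > C (98/38=2.58)
Fill: take D (16 @ 215) → take A (24 @ 246) → take 2/15 of B → 10.40; 42/42 used.
2 item(s) taken whole; one partial (take 2/15 of B).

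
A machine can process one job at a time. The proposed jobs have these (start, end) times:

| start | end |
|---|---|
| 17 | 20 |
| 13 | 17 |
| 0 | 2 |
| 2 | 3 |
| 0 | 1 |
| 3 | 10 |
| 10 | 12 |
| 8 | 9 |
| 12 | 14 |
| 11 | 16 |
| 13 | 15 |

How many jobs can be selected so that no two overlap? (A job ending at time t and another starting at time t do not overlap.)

By end time: (0,1), (0,2), (2,3), (8,9), (3,10), (10,12), (12,14), (13,15), (11,16), (13,17), (17,20).
Pick (0,1); next start ≥ 1 → (2,3); next start ≥ 3 → (8,9); next start ≥ 9 → (10,12); next start ≥ 12 → (12,14); next start ≥ 14 → (17,20).
Selected 6 jobs.

6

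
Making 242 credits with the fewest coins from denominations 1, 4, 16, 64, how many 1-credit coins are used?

2

242 = 3×64 + 3×16 + 2×1
Count of 1: 2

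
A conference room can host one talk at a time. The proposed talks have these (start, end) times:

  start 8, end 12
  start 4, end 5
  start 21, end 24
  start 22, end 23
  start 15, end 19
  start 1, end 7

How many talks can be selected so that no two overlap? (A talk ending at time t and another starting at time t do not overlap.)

Greedy by earliest finish: after sorting by end time, pick each interval compatible with the last pick.
Sorted by end: (4,5)  (1,7)  (8,12)  (15,19)  (22,23)  (21,24)
take (4,5); take (8,12); take (15,19); take (22,23).
Selected 4 talks.

4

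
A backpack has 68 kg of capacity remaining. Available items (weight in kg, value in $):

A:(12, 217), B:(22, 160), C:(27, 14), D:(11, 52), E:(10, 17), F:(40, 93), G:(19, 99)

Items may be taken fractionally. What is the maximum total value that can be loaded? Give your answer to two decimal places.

Sort by value per unit weight and fill in that order.
Ratios (sorted): A 18.08, B 7.27, G 5.21, D 4.73, F 2.33, E 1.70, C 0.52
take A (12 @ 217); take B (22 @ 160); take G (19 @ 99); take D (11 @ 52); take 4/40 of F → 9.30. Capacity used 68/68.
Total value = 537.30

537.30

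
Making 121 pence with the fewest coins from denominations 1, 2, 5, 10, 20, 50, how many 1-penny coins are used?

121 − 2×50→21 − 1×20→1 − 1×1→0
Count of 1: 1

1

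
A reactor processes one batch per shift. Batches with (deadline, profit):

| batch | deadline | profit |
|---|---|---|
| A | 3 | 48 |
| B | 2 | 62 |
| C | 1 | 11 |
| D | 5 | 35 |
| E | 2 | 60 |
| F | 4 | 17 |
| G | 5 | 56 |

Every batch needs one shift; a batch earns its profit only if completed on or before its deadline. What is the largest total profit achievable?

Sort by profit descending; place each in the latest free slot ≤ its deadline.
Profit order: B=62 E=60 G=56 A=48 D=35 F=17 C=11
Assign: B→slot 2, E→slot 1, G→slot 5, A→slot 3, D→slot 4, F skipped, C skipped.
Slots: [1:E] [2:B] [3:A] [4:D] [5:G]
Profit = 60 + 62 + 48 + 35 + 56 = 261

261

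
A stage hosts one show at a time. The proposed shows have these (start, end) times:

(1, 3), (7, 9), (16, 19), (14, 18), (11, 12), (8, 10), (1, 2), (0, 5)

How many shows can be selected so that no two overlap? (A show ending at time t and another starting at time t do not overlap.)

Sorted by end: (1,2)  (1,3)  (0,5)  (7,9)  (8,10)  (11,12)  (14,18)  (16,19)
take (1,2); take (7,9); skip (8,10); take (11,12); take (14,18).
Selected 4 shows.

4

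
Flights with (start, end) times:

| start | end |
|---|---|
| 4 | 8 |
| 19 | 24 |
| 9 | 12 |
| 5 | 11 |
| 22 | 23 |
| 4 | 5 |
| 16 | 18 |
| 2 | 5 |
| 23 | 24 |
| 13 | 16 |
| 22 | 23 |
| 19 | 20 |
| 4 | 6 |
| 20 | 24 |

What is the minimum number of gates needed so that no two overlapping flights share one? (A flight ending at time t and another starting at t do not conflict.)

starts: [2, 4, 4, 4, 5, 9, 13, 16, 19, 19, 20, 22, 22, 23]
ends:   [5, 5, 6, 8, 11, 12, 16, 18, 20, 23, 23, 24, 24, 24]
s2→1 s4→2 s4→3 s4→4  — peak 4.

4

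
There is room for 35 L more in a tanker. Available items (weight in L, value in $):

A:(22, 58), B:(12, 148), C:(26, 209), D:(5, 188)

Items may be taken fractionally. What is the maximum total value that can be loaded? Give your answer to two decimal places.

480.69

Sort by value per unit weight and fill in that order.
Ratios (sorted): D 37.60, B 12.33, C 8.04, A 2.64
take D (5 @ 188); take B (12 @ 148); take 18/26 of C → 144.69. Capacity used 35/35.
Total value = 480.69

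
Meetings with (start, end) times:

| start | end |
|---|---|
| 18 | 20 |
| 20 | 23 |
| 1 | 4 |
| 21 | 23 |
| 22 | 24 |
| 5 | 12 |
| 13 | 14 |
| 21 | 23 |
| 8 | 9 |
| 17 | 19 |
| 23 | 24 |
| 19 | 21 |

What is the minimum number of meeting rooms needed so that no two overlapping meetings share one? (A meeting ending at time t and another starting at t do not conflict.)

Count concurrent intervals with a sweep; the peak is the room count.
Events (time:±→running): 1:+→1 4:-→0 5:+→1 8:+→2 9:-→1 12:-→0 13:+→1 14:-→0 17:+→1 18:+→2 19:-→1 19:+→2 20:-→1 20:+→2 21:-→1 21:+→2 21:+→3 22:+→4 … peak 4.

4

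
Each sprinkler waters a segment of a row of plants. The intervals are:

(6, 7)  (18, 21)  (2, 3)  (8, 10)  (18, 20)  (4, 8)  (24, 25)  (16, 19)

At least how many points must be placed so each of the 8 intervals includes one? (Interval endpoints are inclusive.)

Process intervals by earliest right end; each time one isn't hit yet, stab at its right endpoint.
By right end: [2,3]  [6,7]  [4,8]  [8,10]  [16,19]  [18,20]  [18,21]  [24,25]
[2,3] uncovered → point at 3; [6,7] uncovered → point at 7; [8,10] uncovered → point at 10; [16,19] uncovered → point at 19; [24,25] uncovered → point at 25.
Points: 3, 7, 10, 19, 25 (5 total).

5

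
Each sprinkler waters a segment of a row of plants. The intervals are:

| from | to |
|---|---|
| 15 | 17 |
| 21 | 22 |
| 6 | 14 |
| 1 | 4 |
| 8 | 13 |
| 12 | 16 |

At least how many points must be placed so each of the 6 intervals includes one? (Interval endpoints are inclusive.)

By right end: [1,4]  [8,13]  [6,14]  [12,16]  [15,17]  [21,22]
[1,4] uncovered → point at 4; [8,13] uncovered → point at 13; [15,17] uncovered → point at 17; [21,22] uncovered → point at 22.
Points: 4, 13, 17, 22 (4 total).

4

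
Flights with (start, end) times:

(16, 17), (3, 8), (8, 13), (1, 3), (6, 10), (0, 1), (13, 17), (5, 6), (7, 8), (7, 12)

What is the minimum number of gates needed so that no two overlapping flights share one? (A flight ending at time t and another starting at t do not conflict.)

4

Events (time:±→running): 0:+→1 1:-→0 1:+→1 3:-→0 3:+→1 5:+→2 6:-→1 6:+→2 7:+→3 7:+→4 … peak 4.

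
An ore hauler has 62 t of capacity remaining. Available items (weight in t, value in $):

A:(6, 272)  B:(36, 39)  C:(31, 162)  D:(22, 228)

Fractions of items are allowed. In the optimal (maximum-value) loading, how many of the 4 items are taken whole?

3

Sort by value per unit weight and fill in that order.
Order: A (272/6=45.33) > D (228/22=10.36) > C (162/31=5.23) > B (39/36=1.08)
Fill: take A (6 @ 272) → take D (22 @ 228) → take C (31 @ 162) → take 3/36 of B → 3.25; 62/62 used.
3 item(s) taken whole; one partial (take 3/36 of B).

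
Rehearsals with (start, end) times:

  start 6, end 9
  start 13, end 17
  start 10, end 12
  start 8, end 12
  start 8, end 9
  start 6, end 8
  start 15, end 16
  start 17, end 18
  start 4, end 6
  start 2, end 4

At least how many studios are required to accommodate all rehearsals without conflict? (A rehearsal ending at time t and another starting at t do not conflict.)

3

Count concurrent intervals with a sweep; the peak is the room count.
starts: [2, 4, 6, 6, 8, 8, 10, 13, 15, 17]
ends:   [4, 6, 8, 9, 9, 12, 12, 16, 17, 18]
s2→1 e4→0 s4→1 e6→0 s6→1 s6→2 e8→1 s8→2 s8→3  — peak 3.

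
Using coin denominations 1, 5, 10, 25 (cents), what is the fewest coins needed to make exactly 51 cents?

3

51 − 2×25→1 − 1×1→0
Total coins = 2 + 1 = 3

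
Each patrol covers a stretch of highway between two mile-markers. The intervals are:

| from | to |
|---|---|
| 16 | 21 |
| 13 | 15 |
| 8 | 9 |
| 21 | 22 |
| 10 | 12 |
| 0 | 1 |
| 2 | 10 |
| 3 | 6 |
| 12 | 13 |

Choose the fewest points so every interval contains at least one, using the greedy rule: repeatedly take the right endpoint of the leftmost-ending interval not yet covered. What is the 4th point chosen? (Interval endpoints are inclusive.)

Sort by right endpoint; whenever an interval is uncovered, place a point at its right end.
Sorted: [0,1] [3,6] [8,9] [2,10] [10,12] [12,13] [13,15] [16,21] [21,22]
{[0,1]} hit by 1; {[3,6]} hit by 6; {[8,9],[2,10]} hit by 9; {[10,12],[12,13]} hit by 12; {[13,15]} hit by 15; {[16,21],[21,22]} hit by 21.
Points: 1, 6, 9, 12, 15, 21 (6 total).

12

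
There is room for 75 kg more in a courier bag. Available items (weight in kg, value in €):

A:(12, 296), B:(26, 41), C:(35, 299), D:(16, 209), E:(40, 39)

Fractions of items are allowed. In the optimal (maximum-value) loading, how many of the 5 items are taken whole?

Sort by value per unit weight and fill in that order.
Order: A (296/12=24.67) > D (209/16=13.06) > C (299/35=8.54) > B (41/26=1.58) > E (39/40=0.97)
Fill: take A (12 @ 296) → take D (16 @ 209) → take C (35 @ 299) → take 12/26 of B → 18.92; 75/75 used.
3 item(s) taken whole; one partial (take 12/26 of B).

3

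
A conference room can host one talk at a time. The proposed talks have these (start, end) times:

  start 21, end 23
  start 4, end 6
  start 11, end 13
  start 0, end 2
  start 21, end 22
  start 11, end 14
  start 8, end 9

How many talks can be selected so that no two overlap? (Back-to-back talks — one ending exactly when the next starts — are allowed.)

Greedy by earliest finish: after sorting by end time, pick each interval compatible with the last pick.
By end time: (0,2), (4,6), (8,9), (11,13), (11,14), (21,22), (21,23).
Pick (0,2); next start ≥ 2 → (4,6); next start ≥ 6 → (8,9); next start ≥ 9 → (11,13); next start ≥ 13 → (21,22).
Selected 5 talks.

5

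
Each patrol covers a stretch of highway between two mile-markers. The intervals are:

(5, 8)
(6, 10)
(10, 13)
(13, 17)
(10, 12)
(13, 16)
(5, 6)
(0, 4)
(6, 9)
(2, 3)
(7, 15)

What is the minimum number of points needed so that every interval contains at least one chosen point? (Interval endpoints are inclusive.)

4

Sort by right endpoint; whenever an interval is uncovered, place a point at its right end.
Sorted: [2,3] [0,4] [5,6] [5,8] [6,9] [6,10] [10,12] [10,13] [7,15] [13,16] [13,17]
{[2,3],[0,4]} hit by 3; {[5,6],[5,8],[6,9],[6,10]} hit by 6; {[10,12],[10,13],[7,15]} hit by 12; {[13,16],[13,17]} hit by 16.
Points: 3, 6, 12, 16 (4 total).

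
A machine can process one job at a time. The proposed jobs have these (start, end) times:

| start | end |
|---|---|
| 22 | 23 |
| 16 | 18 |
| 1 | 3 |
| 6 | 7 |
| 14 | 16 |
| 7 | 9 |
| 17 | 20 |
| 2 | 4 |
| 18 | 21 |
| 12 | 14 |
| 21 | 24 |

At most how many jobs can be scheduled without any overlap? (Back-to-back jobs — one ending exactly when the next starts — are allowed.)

Greedy by earliest finish: after sorting by end time, pick each interval compatible with the last pick.
Sorted by end: (1,3)  (2,4)  (6,7)  (7,9)  (12,14)  (14,16)  (16,18)  (17,20)  (18,21)  (22,23)  (21,24)
take (1,3); take (6,7); take (7,9); take (12,14); take (14,16); take (16,18); take (18,21); take (22,23); skip (21,24).
Selected 8 jobs.

8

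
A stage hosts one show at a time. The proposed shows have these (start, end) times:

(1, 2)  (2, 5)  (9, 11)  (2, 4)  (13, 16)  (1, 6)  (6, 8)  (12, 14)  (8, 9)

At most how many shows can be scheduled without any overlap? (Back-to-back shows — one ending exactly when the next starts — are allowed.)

6

Sort by end time and greedily take each interval whose start is ≥ the last chosen end.
Sorted by end: (1,2)  (2,4)  (2,5)  (1,6)  (6,8)  (8,9)  (9,11)  (12,14)  (13,16)
take (1,2); take (2,4); skip (1,6); take (6,8); take (8,9); take (9,11); take (12,14).
Selected 6 shows.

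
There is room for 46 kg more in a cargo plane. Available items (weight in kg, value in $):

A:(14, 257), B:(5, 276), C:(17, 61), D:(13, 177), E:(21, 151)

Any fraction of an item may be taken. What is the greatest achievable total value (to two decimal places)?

Greedy by value/weight ratio, highest first.
Order: B (276/5=55.20) > A (257/14=18.36) > D (177/13=13.62) > E (151/21=7.19) > C (61/17=3.59)
Fill: take B (5 @ 276) → take A (14 @ 257) → take D (13 @ 177) → take 14/21 of E → 100.67; 46/46 used.
Total value = 810.67

810.67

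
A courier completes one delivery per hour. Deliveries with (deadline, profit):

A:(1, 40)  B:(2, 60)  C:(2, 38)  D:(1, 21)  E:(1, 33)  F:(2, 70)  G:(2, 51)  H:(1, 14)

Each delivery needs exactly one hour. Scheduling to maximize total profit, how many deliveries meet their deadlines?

By profit: F(d2,70), B(d2,60), G(d2,51), A(d1,40), C(d2,38), E(d1,33), D(d1,21), H(d1,14)
F→slot 2; B→slot 1; G skipped; A skipped; C skipped; E skipped; D skipped; H skipped.
2 of 8 scheduled.

2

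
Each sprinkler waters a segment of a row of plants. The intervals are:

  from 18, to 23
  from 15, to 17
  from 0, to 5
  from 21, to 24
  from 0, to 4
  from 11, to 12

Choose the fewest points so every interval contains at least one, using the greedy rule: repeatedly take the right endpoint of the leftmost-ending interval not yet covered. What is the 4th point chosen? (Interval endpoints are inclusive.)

23

Sort by right endpoint; whenever an interval is uncovered, place a point at its right end.
By right end: [0,4]  [0,5]  [11,12]  [15,17]  [18,23]  [21,24]
[0,4] uncovered → point at 4; [11,12] uncovered → point at 12; [15,17] uncovered → point at 17; [18,23] uncovered → point at 23.
Points: 4, 12, 17, 23 (4 total).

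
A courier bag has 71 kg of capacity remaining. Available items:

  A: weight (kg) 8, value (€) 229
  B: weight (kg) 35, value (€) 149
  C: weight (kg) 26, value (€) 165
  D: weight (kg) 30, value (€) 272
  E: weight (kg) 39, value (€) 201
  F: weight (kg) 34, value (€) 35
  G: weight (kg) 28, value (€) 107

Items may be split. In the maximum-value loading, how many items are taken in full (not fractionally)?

3

Order: A (229/8=28.62) > D (272/30=9.07) > C (165/26=6.35) > E (201/39=5.15) > B (149/35=4.26) > G (107/28=3.82) > F (35/34=1.03)
Fill: take A (8 @ 229) → take D (30 @ 272) → take C (26 @ 165) → take 7/39 of E → 36.08; 71/71 used.
3 item(s) taken whole; one partial (take 7/39 of E).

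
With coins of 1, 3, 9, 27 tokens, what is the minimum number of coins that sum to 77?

77 − 2×27→23 − 2×9→5 − 1×3→2 − 2×1→0
Total coins = 2 + 2 + 1 + 2 = 7

7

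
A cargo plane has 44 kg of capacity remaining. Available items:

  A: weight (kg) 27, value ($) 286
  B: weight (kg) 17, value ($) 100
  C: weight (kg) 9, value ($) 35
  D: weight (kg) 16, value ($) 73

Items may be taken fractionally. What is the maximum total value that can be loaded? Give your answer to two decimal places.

386.00

Sort by value per unit weight and fill in that order.
Order: A (286/27=10.59) > B (100/17=5.88) > D (73/16=4.56) > C (35/9=3.89)
Fill: take A (27 @ 286) → take B (17 @ 100); 44/44 used.
Total value = 386.00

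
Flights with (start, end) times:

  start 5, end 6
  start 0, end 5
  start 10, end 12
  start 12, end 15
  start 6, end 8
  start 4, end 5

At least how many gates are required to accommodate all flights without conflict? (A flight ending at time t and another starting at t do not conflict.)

2

Events (time:±→running): 0:+→1 4:+→2 … peak 2.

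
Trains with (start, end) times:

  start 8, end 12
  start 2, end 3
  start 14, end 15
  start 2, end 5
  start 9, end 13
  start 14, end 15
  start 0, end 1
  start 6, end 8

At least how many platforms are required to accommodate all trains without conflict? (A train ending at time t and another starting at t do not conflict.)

Count concurrent intervals with a sweep; the peak is the room count.
Events (time:±→running): 0:+→1 1:-→0 2:+→1 2:+→2 … peak 2.

2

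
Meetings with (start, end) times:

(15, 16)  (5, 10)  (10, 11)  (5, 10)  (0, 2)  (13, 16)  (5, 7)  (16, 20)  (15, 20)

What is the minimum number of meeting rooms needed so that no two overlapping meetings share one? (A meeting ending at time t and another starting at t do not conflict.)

3

Events (time:±→running): 0:+→1 2:-→0 5:+→1 5:+→2 5:+→3 … peak 3.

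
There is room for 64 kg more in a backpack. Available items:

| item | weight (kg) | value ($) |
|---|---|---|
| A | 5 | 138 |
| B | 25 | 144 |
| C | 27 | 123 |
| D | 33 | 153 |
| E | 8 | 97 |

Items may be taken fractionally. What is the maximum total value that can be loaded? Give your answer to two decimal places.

499.55

Greedy by value/weight ratio, highest first.
Order: A (138/5=27.60) > E (97/8=12.12) > B (144/25=5.76) > D (153/33=4.64) > C (123/27=4.56)
Fill: take A (5 @ 138) → take E (8 @ 97) → take B (25 @ 144) → take 26/33 of D → 120.55; 64/64 used.
Total value = 499.55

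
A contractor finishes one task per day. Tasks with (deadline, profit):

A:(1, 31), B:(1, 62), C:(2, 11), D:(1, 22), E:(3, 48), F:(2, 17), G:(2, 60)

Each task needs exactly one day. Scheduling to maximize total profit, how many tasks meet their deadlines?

3

Take jobs in profit order; each goes to the latest open slot no later than its deadline.
By profit: B(d1,62), G(d2,60), E(d3,48), A(d1,31), D(d1,22), F(d2,17), C(d2,11)
B→slot 1; G→slot 2; E→slot 3; A skipped; D skipped; F skipped; C skipped.
3 of 7 scheduled.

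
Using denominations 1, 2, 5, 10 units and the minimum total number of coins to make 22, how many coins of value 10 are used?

2

22 = 2×10 + 1×2
Count of 10: 2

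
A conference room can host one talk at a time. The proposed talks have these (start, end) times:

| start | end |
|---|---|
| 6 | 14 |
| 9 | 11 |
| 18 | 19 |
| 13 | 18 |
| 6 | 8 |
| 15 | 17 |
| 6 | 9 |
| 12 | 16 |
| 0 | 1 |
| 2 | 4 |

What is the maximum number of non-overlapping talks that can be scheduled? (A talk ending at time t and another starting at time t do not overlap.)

6

Greedy by earliest finish: after sorting by end time, pick each interval compatible with the last pick.
Sorted by end: (0,1)  (2,4)  (6,8)  (6,9)  (9,11)  (6,14)  (12,16)  (15,17)  (13,18)  (18,19)
take (0,1); take (2,4); take (6,8); skip (6,9); take (9,11); take (12,16); skip (15,17); take (18,19).
Selected 6 talks.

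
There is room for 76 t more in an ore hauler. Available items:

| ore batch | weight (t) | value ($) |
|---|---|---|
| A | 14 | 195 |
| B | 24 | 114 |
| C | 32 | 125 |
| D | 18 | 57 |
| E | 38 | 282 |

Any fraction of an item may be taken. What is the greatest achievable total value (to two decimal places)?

Greedy by value/weight ratio, highest first.
Ratios (sorted): A 13.93, E 7.42, B 4.75, C 3.91, D 3.17
take A (14 @ 195); take E (38 @ 282); take B (24 @ 114). Capacity used 76/76.
Total value = 591.00

591.00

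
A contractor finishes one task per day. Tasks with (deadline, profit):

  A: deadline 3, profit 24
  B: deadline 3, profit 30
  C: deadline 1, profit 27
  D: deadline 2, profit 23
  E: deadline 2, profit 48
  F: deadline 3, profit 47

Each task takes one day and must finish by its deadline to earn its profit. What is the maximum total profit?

Sort by profit descending; place each in the latest free slot ≤ its deadline.
Profit order: E=48 F=47 B=30 C=27 A=24 D=23
Assign: E→slot 2, F→slot 3, B→slot 1, C skipped, A skipped, D skipped.
Slots: [1:B] [2:E] [3:F]
Profit = 30 + 48 + 47 = 125

125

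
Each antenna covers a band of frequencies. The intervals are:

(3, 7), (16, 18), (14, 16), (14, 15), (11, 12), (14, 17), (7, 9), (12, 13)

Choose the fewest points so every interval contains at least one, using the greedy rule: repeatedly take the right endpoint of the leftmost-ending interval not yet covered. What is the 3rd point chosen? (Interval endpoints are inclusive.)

Process intervals by earliest right end; each time one isn't hit yet, stab at its right endpoint.
Sorted: [3,7] [7,9] [11,12] [12,13] [14,15] [14,16] [14,17] [16,18]
{[3,7],[7,9]} hit by 7; {[11,12],[12,13]} hit by 12; {[14,15],[14,16],[14,17]} hit by 15; {[16,18]} hit by 18.
Points: 7, 12, 15, 18 (4 total).

15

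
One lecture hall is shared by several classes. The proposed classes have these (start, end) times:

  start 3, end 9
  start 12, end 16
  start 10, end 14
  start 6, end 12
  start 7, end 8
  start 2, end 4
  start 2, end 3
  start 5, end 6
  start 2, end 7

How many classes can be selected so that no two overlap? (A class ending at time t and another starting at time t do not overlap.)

Sort by end time and greedily take each interval whose start is ≥ the last chosen end.
By end time: (2,3), (2,4), (5,6), (2,7), (7,8), (3,9), (6,12), (10,14), (12,16).
Pick (2,3); next start ≥ 3 → (5,6); next start ≥ 6 → (7,8); next start ≥ 8 → (10,14).
Selected 4 classes.

4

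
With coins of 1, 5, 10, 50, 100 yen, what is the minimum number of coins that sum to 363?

363 = 3×100 + 1×50 + 1×10 + 3×1
Total coins = 3 + 1 + 1 + 3 = 8

8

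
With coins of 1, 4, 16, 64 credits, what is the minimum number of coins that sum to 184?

7

Greedy: take as many of the largest coin as possible, then repeat with the remainder.
184 = 2×64 + 3×16 + 2×4
Total coins = 2 + 3 + 2 = 7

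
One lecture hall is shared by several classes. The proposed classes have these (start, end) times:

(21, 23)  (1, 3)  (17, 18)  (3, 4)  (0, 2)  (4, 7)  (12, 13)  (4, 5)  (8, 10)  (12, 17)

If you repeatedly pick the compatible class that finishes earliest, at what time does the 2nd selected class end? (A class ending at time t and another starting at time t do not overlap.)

Sort by end time and greedily take each interval whose start is ≥ the last chosen end.
By end time: (0,2), (1,3), (3,4), (4,5), (4,7), (8,10), (12,13), (12,17), (17,18), (21,23).
Pick (0,2); next start ≥ 2 → (3,4); next start ≥ 4 → (4,5); next start ≥ 5 → (8,10); next start ≥ 10 → (12,13); next start ≥ 13 → (17,18); next start ≥ 18 → (21,23).
Selected: (0,2) (3,4) (4,5) (8,10) (12,13) (17,18) (21,23)

4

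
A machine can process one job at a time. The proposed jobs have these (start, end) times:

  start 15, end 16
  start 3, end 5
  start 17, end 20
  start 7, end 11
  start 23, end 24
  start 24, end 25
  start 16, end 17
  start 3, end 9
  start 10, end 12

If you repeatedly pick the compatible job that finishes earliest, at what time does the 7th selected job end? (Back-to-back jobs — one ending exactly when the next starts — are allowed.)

Order by finish time; keep every interval that doesn't clash with the previous kept one.
Sorted by end: (3,5)  (3,9)  (7,11)  (10,12)  (15,16)  (16,17)  (17,20)  (23,24)  (24,25)
take (3,5); take (7,11); take (15,16); take (16,17); take (17,20); take (23,24); take (24,25).
Selected: (3,5) (7,11) (15,16) (16,17) (17,20) (23,24) (24,25)

25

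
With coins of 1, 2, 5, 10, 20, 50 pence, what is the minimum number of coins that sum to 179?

Use the largest denomination that fits, subtract, and repeat.
179 − 3×50→29 − 1×20→9 − 1×5→4 − 2×2→0
Total coins = 3 + 1 + 1 + 2 = 7

7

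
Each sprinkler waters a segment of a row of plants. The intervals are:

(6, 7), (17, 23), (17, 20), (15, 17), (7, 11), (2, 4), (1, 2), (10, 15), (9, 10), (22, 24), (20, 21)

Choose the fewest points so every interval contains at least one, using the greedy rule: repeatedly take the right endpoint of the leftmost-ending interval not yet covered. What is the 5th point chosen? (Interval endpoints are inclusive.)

21

Sort by right endpoint; whenever an interval is uncovered, place a point at its right end.
By right end: [1,2]  [2,4]  [6,7]  [9,10]  [7,11]  [10,15]  [15,17]  [17,20]  [20,21]  [17,23]  [22,24]
[1,2] uncovered → point at 2; [6,7] uncovered → point at 7; [9,10] uncovered → point at 10; [15,17] uncovered → point at 17; [20,21] uncovered → point at 21; [22,24] uncovered → point at 24.
Points: 2, 7, 10, 17, 21, 24 (6 total).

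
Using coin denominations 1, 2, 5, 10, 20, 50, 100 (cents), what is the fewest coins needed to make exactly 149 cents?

6

149 − 1×100→49 − 2×20→9 − 1×5→4 − 2×2→0
Total coins = 1 + 2 + 1 + 2 = 6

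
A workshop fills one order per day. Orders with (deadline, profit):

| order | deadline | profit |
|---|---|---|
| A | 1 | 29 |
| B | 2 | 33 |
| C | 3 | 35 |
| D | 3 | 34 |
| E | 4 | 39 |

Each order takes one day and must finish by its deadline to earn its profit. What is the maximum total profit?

Take jobs in profit order; each goes to the latest open slot no later than its deadline.
Profit order: E=39 C=35 D=34 B=33 A=29
Assign: E→slot 4, C→slot 3, D→slot 2, B→slot 1, A skipped.
Slots: [1:B] [2:D] [3:C] [4:E]
Profit = 33 + 34 + 35 + 39 = 141

141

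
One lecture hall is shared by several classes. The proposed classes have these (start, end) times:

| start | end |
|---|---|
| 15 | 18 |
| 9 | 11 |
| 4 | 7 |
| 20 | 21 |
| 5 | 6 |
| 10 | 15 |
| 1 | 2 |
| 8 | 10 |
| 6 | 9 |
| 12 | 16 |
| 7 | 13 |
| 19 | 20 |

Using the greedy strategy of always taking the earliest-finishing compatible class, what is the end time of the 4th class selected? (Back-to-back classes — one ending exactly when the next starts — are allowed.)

Greedy by earliest finish: after sorting by end time, pick each interval compatible with the last pick.
By end time: (1,2), (5,6), (4,7), (6,9), (8,10), (9,11), (7,13), (10,15), (12,16), (15,18), (19,20), (20,21).
Pick (1,2); next start ≥ 2 → (5,6); next start ≥ 6 → (6,9); next start ≥ 9 → (9,11); next start ≥ 11 → (12,16); next start ≥ 16 → (19,20); next start ≥ 20 → (20,21).
Selected: (1,2) (5,6) (6,9) (9,11) (12,16) (19,20) (20,21)

11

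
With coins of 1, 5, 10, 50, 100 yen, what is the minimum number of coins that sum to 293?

10

293 = 2×100 + 1×50 + 4×10 + 3×1
Total coins = 2 + 1 + 4 + 3 = 10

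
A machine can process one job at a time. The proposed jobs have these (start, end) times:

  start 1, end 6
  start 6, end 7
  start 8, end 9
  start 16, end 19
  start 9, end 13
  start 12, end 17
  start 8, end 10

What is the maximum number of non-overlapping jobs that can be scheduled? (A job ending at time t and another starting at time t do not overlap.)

Sort by end time and greedily take each interval whose start is ≥ the last chosen end.
By end time: (1,6), (6,7), (8,9), (8,10), (9,13), (12,17), (16,19).
Pick (1,6); next start ≥ 6 → (6,7); next start ≥ 7 → (8,9); next start ≥ 9 → (9,13); next start ≥ 13 → (16,19).
Selected 5 jobs.

5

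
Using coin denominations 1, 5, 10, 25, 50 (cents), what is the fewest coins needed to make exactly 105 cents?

3

105 − 2×50→5 − 1×5→0
Total coins = 2 + 1 = 3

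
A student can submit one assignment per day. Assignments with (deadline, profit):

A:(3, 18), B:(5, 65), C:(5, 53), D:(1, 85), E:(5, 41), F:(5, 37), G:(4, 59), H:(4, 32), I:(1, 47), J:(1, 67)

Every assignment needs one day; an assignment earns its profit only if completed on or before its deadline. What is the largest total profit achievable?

Take jobs in profit order; each goes to the latest open slot no later than its deadline.
By profit: D(d1,85), J(d1,67), B(d5,65), G(d4,59), C(d5,53), I(d1,47), E(d5,41), F(d5,37), H(d4,32), A(d3,18)
D→slot 1; J skipped; B→slot 5; G→slot 4; C→slot 3; I skipped; E→slot 2; F skipped; H skipped; A skipped.
Profit = 85 + 41 + 53 + 59 + 65 = 303

303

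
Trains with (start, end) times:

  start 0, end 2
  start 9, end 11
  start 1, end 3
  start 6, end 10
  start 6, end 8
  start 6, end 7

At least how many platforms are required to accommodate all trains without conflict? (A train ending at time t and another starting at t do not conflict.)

starts: [0, 1, 6, 6, 6, 9]
ends:   [2, 3, 7, 8, 10, 11]
s0→1 s1→2 e2→1 e3→0 s6→1 s6→2 s6→3  — peak 3.

3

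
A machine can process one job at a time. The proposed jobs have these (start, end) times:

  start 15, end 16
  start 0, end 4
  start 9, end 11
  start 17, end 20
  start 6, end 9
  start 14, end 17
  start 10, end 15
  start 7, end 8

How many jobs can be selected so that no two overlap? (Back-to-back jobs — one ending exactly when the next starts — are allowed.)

Sorted by end: (0,4)  (7,8)  (6,9)  (9,11)  (10,15)  (15,16)  (14,17)  (17,20)
take (0,4); take (7,8); skip (6,9); take (9,11); take (15,16); take (17,20).
Selected 5 jobs.

5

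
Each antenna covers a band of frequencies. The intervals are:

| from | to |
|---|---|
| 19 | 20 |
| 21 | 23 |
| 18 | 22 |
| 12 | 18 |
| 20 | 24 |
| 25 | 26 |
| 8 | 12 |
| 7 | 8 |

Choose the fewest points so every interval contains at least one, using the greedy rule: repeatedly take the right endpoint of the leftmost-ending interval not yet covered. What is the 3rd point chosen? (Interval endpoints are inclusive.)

Sort by right endpoint; whenever an interval is uncovered, place a point at its right end.
Sorted: [7,8] [8,12] [12,18] [19,20] [18,22] [21,23] [20,24] [25,26]
{[7,8],[8,12]} hit by 8; {[12,18]} hit by 18; {[19,20],[18,22]} hit by 20; {[21,23],[20,24]} hit by 23; {[25,26]} hit by 26.
Points: 8, 18, 20, 23, 26 (5 total).

20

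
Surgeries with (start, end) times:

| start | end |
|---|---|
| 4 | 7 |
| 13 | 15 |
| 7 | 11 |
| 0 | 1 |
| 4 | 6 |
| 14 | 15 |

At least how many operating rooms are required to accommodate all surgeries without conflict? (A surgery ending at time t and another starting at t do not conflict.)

starts: [0, 4, 4, 7, 13, 14]
ends:   [1, 6, 7, 11, 15, 15]
s0→1 e1→0 s4→1 s4→2  — peak 2.

2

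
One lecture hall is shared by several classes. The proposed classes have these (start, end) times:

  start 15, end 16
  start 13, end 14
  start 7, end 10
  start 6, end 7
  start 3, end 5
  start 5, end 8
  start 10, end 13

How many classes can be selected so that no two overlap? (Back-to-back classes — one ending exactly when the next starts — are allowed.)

6

Sort by end time and greedily take each interval whose start is ≥ the last chosen end.
By end time: (3,5), (6,7), (5,8), (7,10), (10,13), (13,14), (15,16).
Pick (3,5); next start ≥ 5 → (6,7); next start ≥ 7 → (7,10); next start ≥ 10 → (10,13); next start ≥ 13 → (13,14); next start ≥ 14 → (15,16).
Selected 6 classes.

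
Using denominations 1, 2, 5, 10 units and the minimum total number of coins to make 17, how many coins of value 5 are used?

Greedy: take as many of the largest coin as possible, then repeat with the remainder.
17 = 1×10 + 1×5 + 1×2
Count of 5: 1

1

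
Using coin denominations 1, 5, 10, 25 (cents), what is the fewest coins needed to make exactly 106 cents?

106 = 4×25 + 1×5 + 1×1
Total coins = 4 + 1 + 1 = 6

6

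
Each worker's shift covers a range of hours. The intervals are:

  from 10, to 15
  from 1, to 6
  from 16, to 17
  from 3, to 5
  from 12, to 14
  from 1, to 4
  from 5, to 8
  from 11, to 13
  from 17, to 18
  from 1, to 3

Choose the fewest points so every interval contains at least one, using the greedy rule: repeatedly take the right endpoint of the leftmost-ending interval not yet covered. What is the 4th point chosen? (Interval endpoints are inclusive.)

Sorted: [1,3] [1,4] [3,5] [1,6] [5,8] [11,13] [12,14] [10,15] [16,17] [17,18]
{[1,3],[1,4],[3,5],[1,6]} hit by 3; {[5,8]} hit by 8; {[11,13],[12,14],[10,15]} hit by 13; {[16,17],[17,18]} hit by 17.
Points: 3, 8, 13, 17 (4 total).

17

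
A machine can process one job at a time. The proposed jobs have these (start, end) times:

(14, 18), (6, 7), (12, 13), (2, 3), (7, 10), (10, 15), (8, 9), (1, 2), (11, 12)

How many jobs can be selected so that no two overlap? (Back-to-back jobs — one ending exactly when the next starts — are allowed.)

By end time: (1,2), (2,3), (6,7), (8,9), (7,10), (11,12), (12,13), (10,15), (14,18).
Pick (1,2); next start ≥ 2 → (2,3); next start ≥ 3 → (6,7); next start ≥ 7 → (8,9); next start ≥ 9 → (11,12); next start ≥ 12 → (12,13); next start ≥ 13 → (14,18).
Selected 7 jobs.

7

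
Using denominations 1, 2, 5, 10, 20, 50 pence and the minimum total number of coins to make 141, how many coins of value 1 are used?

141 − 2×50→41 − 2×20→1 − 1×1→0
Count of 1: 1

1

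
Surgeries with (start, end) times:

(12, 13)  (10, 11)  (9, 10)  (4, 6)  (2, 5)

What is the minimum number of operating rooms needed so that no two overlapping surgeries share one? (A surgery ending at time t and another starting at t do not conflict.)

2

The answer is the maximum number of intervals overlapping at any instant.
starts: [2, 4, 9, 10, 12]
ends:   [5, 6, 10, 11, 13]
s2→1 s4→2  — peak 2.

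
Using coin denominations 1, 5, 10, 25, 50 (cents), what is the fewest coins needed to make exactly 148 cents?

8

Use the largest denomination that fits, subtract, and repeat.
148 = 2×50 + 1×25 + 2×10 + 3×1
Total coins = 2 + 1 + 2 + 3 = 8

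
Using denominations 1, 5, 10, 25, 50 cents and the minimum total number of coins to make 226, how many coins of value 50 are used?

4

Use the largest denomination that fits, subtract, and repeat.
226 − 4×50→26 − 1×25→1 − 1×1→0
Count of 50: 4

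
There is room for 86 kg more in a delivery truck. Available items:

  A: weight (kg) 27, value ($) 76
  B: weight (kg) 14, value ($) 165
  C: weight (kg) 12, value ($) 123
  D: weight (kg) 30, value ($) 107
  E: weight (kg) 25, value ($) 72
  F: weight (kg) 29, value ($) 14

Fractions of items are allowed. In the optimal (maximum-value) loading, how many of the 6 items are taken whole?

4

Sort by value per unit weight and fill in that order.
Ratios (sorted): B 11.79, C 10.25, D 3.57, E 2.88, A 2.81, F 0.48
take B (14 @ 165); take C (12 @ 123); take D (30 @ 107); take E (25 @ 72); take 5/27 of A → 14.07. Capacity used 86/86.
4 item(s) taken whole; one partial (take 5/27 of A).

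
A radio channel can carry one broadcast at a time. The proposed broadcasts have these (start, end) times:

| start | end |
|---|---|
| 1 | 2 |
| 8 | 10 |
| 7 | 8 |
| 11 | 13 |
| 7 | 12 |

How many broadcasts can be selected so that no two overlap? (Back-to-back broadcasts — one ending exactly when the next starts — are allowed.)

Order by finish time; keep every interval that doesn't clash with the previous kept one.
Sorted by end: (1,2)  (7,8)  (8,10)  (7,12)  (11,13)
take (1,2); take (7,8); take (8,10); skip (7,12); take (11,13).
Selected 4 broadcasts.

4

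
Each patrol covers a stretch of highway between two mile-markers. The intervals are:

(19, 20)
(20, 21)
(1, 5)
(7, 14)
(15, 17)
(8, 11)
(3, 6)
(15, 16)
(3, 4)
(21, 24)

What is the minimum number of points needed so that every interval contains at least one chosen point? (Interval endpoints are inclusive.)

Sort by right endpoint; whenever an interval is uncovered, place a point at its right end.
Sorted: [3,4] [1,5] [3,6] [8,11] [7,14] [15,16] [15,17] [19,20] [20,21] [21,24]
{[3,4],[1,5],[3,6]} hit by 4; {[8,11],[7,14]} hit by 11; {[15,16],[15,17]} hit by 16; {[19,20],[20,21]} hit by 20; {[21,24]} hit by 24.
Points: 4, 11, 16, 20, 24 (5 total).

5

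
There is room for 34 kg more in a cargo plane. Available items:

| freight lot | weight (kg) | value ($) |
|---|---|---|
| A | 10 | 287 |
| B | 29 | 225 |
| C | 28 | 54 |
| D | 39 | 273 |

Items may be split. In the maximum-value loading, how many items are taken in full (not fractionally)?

1

Sort by value per unit weight and fill in that order.
Ratios (sorted): A 28.70, B 7.76, D 7.00, C 1.93
take A (10 @ 287); take 24/29 of B → 186.21. Capacity used 34/34.
1 item(s) taken whole; one partial (take 24/29 of B).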